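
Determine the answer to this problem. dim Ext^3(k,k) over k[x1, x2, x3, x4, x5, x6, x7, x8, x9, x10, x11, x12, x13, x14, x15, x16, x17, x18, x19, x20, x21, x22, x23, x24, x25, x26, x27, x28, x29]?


C(n,i)=C(29,3)=3654


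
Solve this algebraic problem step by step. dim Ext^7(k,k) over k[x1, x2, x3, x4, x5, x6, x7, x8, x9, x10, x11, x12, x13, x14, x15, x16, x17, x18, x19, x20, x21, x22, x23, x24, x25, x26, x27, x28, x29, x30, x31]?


C(n,i)=C(31,7)=2629575


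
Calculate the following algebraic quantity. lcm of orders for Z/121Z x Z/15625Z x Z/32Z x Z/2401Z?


Exponent = lcm of the cyclic orders; pairwise coprime => product.
11^2*5^6*2^5*7^4=121*15625*32*2401=145260500000


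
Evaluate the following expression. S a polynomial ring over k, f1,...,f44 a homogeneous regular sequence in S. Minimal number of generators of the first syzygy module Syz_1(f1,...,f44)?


Regular sequence => Koszul complex is the minimal free resolution.
Syz_1 minimally generated by Koszul relations f_i*e_j - f_j*e_i (i<j): mu(Syz_1) = beta_2 = C(m,2) = m(m-1)/2
m=44
44*43/2 = 946


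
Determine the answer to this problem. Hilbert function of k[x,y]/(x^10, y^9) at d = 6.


k[x,y], I = (x^10, y^9), d = 6
Need i < 10 and d-i < 9.
Range: 0 <= i <= 6.
H(6) = 7


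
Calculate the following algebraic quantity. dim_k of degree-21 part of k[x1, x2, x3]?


C(d+n-1,n-1)=C(23,2)=253


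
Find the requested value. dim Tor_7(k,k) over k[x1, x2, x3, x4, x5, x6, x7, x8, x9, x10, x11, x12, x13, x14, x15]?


Koszul: C(n,i)=C(15,7)=6435


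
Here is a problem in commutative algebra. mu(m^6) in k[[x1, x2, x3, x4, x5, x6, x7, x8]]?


C(n+d-1,d)=C(13,6)=1716


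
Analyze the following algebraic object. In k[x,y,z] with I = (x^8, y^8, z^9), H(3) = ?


Need i<8, j<8, k<9 with i+j+k=3.
For each i, j ranges over max(0,3-i-8)..min(7,3-i):
  i=0: j in [0,3] -> 4
  i=1: j in [0,2] -> 3
  i=2: j in [0,1] -> 2
  i=3: j in [0,0] -> 1
H(3) = 4+3+2+1 = 10


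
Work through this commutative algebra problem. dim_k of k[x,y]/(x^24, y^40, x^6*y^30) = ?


k[x,y]/I, I = (x^24, y^40, x^6*y^30)
Rect: 24x40=960. Corner: (24-6)x(40-30)=180.
dim = 960-180 = 780


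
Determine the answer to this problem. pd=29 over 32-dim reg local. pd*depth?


pd+depth=32
depth=32-29=3
pd*depth=29*3=87


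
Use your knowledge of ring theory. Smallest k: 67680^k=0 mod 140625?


67680^k mod 140625:
k=1: 67680
k=2: 4275
k=3: 66375
k=4: 135000
k=5: 112500
k=6: 0
First zero at k = 6


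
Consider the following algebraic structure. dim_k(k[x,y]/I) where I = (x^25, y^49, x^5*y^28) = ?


k[x,y]/I, I = (x^25, y^49, x^5*y^28)
Rect: 25x49=1225. Corner: (25-5)x(49-28)=420.
dim = 1225-420 = 805


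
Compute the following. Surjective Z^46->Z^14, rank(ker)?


rank(ker) = 46-14 = 32


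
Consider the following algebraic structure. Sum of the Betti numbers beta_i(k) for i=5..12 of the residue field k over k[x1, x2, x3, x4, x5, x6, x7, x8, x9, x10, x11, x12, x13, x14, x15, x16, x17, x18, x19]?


Koszul resolution: beta_i(k)=C(n,i), n=19
C(19,5)=11628, C(19,6)=27132, C(19,7)=50388, C(19,8)=75582, C(19,9)=92378, C(19,10)=92378, C(19,11)=75582, C(19,12)=50388
Sum=475456


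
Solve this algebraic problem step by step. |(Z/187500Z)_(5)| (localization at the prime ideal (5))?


5-primary part: 187500=5^6*12
Size=5^6=15625


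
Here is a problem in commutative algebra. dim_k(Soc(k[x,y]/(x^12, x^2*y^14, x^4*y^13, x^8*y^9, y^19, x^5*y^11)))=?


Socle = ann(m) = span of standard monomials u with x*u, y*u in I (staircase corners).
Minimal generators: x^12, x^8*y^9, x^5*y^11, x^4*y^13, x^2*y^14, y^19
Corners: xy^18, x^3y^13, x^4y^12, x^7y^10, x^11y^8
Socle dim=5


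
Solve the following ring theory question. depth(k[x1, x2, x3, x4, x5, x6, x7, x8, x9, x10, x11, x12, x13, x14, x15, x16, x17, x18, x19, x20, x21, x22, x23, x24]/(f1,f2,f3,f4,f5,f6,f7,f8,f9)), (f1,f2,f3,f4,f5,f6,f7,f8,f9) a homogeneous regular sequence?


depth(R)=24
depth(R/I)=24-9=15


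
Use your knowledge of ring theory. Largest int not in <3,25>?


gcd(3,25)=1 => F=ab-a-b=3*25-3-25=75-28=47


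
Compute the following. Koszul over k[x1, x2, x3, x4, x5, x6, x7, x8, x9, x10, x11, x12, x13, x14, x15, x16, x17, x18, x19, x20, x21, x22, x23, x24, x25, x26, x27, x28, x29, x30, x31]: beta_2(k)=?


C(n,i)=C(31,2)=465


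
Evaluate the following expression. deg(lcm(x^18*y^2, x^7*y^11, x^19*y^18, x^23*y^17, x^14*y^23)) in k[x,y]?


lcm = componentwise max:
x: max(18,7,19,23,14)=23
y: max(2,11,18,17,23)=23
Total=23+23=46


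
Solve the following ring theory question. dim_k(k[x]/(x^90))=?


Basis: 1,x,...,x^89
dim=90


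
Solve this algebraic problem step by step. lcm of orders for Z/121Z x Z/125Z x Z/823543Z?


Exponent = lcm of the cyclic orders; pairwise coprime => product.
11^2*5^3*7^7=121*125*823543=12456087875


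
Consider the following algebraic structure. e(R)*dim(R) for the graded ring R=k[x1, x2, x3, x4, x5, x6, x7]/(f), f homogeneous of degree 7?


e(R)=deg(f)=7, dim(R)=7-1=6
e*dim=7*6=42


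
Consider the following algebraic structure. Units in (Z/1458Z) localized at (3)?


Local ring = Z/729Z.
phi(729) = 3^5*(3-1) = 486


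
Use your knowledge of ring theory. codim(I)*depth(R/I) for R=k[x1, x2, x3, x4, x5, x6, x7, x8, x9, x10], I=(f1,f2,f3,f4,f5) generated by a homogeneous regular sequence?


codim=5, depth=dim(R/I)=10-5=5
Product=5*5=25


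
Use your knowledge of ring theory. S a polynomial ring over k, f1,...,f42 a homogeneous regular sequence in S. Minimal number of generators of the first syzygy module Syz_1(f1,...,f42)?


Regular sequence => Koszul complex is the minimal free resolution.
Syz_1 minimally generated by Koszul relations f_i*e_j - f_j*e_i (i<j): mu(Syz_1) = beta_2 = C(m,2) = m(m-1)/2
m=42
42*41/2 = 861


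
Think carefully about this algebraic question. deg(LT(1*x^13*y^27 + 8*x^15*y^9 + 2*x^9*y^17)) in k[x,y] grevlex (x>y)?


LT: 1*x^13*y^27
deg_x=13, deg_y=27
Total=13+27=40


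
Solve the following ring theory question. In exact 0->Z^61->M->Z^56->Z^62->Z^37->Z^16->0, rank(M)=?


Alt sum=0:
(-1)^0*61 + (-1)^1*? + (-1)^2*56 + (-1)^3*62 + (-1)^4*37 + (-1)^5*16=0
rank(M)=76


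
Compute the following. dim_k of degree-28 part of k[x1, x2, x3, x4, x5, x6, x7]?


C(d+n-1,n-1)=C(34,6)=1344904


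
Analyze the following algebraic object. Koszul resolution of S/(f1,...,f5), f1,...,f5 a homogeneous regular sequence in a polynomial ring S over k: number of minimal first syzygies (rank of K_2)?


Regular sequence => Koszul complex is the minimal free resolution.
Syz_1 minimally generated by Koszul relations f_i*e_j - f_j*e_i (i<j): mu(Syz_1) = beta_2 = C(m,2) = m(m-1)/2
m=5
5*4/2 = 10


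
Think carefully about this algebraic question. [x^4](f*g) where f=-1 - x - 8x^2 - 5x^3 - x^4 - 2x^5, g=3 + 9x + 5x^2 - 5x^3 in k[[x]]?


[x^4] = sum a_i*b_j, i+j=4
  -1*-5=5
  -8*5=-40
  -5*9=-45
  -1*3=-3
Sum=-83


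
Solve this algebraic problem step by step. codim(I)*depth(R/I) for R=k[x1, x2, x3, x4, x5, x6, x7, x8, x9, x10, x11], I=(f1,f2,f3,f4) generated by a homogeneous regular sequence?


codim=4, depth=dim(R/I)=11-4=7
Product=4*7=28


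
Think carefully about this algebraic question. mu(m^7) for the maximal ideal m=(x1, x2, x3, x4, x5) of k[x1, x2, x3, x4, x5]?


Graded Nakayama: mu(m^d) = dim_k (m^d/m^(d+1)) = #degree-7 monomials in 5 vars
C(n+d-1,d)=C(11,7)=330


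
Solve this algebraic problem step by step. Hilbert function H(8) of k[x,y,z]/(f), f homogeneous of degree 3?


C(10,2)-C(7,2)=45-21=24


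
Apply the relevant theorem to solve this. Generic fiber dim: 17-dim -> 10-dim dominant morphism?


dim(fiber)=dim(X)-dim(Y)=17-10=7


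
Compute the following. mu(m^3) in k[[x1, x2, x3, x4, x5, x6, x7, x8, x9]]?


C(n+d-1,d)=C(11,3)=165


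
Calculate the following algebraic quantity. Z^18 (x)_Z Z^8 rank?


rank(M(x)N) = rank(M)*rank(N)
18*8 = 144


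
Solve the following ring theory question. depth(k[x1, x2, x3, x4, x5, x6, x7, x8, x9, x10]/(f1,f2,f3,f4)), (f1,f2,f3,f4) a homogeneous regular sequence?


depth(R)=10
depth(R/I)=10-4=6


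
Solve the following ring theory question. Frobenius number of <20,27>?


gcd(20,27)=1 => F=ab-a-b=20*27-20-27=540-47=493


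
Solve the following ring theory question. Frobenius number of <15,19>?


gcd(15,19)=1 => F=ab-a-b=15*19-15-19=285-34=251


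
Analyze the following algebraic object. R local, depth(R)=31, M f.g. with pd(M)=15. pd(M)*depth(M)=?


pd+depth=31
depth=31-15=16
pd*depth=15*16=240


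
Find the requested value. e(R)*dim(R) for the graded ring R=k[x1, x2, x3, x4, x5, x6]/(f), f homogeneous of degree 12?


e(R)=deg(f)=12, dim(R)=6-1=5
e*dim=12*5=60


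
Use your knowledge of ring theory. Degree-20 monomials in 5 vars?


C(d+n-1,n-1)=C(24,4)=10626


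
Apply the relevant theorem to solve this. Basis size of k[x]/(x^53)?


Basis: 1,x,...,x^52
dim=53


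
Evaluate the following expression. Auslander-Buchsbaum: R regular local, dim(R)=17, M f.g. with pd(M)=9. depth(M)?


pd+depth=depth(R)=17
depth=17-9=8


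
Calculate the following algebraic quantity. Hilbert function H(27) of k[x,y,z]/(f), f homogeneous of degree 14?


C(29,2)-C(15,2)=406-105=301


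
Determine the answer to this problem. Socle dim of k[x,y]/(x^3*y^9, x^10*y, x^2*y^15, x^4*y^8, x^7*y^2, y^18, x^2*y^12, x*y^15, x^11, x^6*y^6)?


Socle = ann(m) = span of standard monomials u with x*u, y*u in I (staircase corners).
Redundant generators: x^2*y^15
Minimal generators: x^11, x^10*y, x^7*y^2, x^6*y^6, x^4*y^8, x^3*y^9, x^2*y^12, x*y^15, y^18
Corners: y^17, xy^14, x^2y^11, x^3y^8, x^5y^7, x^6y^5, x^9y, x^10
Socle dim=8


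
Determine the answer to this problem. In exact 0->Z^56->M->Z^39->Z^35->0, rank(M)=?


Alt sum=0:
(-1)^0*56 + (-1)^1*? + (-1)^2*39 + (-1)^3*35=0
rank(M)=60


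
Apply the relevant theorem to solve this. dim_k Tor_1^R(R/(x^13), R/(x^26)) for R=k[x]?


Tor_1(R/I,R/J)=(I cap J)/IJ=(x^26)/(x^39)
dim=39-26=min(13,26)=13


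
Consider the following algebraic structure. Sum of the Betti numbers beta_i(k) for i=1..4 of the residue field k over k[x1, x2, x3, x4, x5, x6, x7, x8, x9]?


Koszul resolution: beta_i(k)=C(n,i), n=9
C(9,1)=9, C(9,2)=36, C(9,3)=84, C(9,4)=126
Sum=255


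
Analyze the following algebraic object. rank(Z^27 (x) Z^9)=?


rank(M(x)N) = rank(M)*rank(N)
27*9 = 243


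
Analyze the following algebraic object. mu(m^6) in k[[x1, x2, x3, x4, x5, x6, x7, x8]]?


C(n+d-1,d)=C(13,6)=1716


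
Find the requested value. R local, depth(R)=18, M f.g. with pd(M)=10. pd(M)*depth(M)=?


pd+depth=18
depth=18-10=8
pd*depth=10*8=80


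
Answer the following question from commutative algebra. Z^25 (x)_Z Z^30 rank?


rank(M(x)N) = rank(M)*rank(N)
25*30 = 750


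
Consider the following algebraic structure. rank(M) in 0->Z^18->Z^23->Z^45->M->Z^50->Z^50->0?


Alt sum=0:
(-1)^0*18 + (-1)^1*23 + (-1)^2*45 + (-1)^3*? + (-1)^4*50 + (-1)^5*50=0
rank(M)=40


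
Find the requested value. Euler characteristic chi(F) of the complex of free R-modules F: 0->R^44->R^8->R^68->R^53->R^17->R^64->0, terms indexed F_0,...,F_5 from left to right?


chi = sum (-1)^i * rank:
(-1)^0*44=44
(-1)^1*8=-8
(-1)^2*68=68
(-1)^3*53=-53
(-1)^4*17=17
(-1)^5*64=-64
chi=4


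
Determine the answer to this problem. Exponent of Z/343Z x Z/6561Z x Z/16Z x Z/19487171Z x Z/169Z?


Exponent = lcm of the cyclic orders; pairwise coprime => product.
7^3*3^8*2^4*11^7*13^2=343*6561*16*19487171*169=118582237634292432


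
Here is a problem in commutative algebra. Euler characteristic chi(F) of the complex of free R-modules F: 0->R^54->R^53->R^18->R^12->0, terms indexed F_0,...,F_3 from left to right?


chi = sum (-1)^i * rank:
(-1)^0*54=54
(-1)^1*53=-53
(-1)^2*18=18
(-1)^3*12=-12
chi=7


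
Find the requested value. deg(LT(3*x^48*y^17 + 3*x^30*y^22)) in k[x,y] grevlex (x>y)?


LT: 3*x^48*y^17
deg_x=48, deg_y=17
Total=48+17=65


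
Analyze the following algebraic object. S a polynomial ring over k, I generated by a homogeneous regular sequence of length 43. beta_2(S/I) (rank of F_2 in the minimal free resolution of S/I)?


Regular sequence => Koszul complex is the minimal free resolution.
Syz_1 minimally generated by Koszul relations f_i*e_j - f_j*e_i (i<j): mu(Syz_1) = beta_2 = C(m,2) = m(m-1)/2
m=43
43*42/2 = 903


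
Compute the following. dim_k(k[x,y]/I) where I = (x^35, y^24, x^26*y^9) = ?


k[x,y]/I, I = (x^35, y^24, x^26*y^9)
Rect: 35x24=840. Corner: (35-26)x(24-9)=135.
dim = 840-135 = 705


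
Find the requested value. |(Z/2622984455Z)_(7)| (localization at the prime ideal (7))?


7-primary part: 2622984455=7^9*65
Size=7^9=40353607


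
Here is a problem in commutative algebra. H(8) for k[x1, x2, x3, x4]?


C(d+n-1,n-1)=C(11,3)=165


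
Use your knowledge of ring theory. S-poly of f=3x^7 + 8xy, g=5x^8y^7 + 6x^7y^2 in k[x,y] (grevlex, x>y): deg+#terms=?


LT(f)=3x^7, LT(g)=5x^8y^7
lcm(LM)=x^8y^7
S(f,g) (scaled by 15 to clear denominators) = 5xy^7*f - 3*g = 40x^2y^8 - 18x^7y^2
2 terms, deg 10.
10+2=12


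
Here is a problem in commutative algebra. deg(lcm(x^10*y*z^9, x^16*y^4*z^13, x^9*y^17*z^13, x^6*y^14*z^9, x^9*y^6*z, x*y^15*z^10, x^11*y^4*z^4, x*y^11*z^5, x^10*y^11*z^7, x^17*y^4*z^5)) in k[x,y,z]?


lcm = componentwise max:
x: max(10,16,9,6,9,1,11,1,10,17)=17
y: max(1,4,17,14,6,15,4,11,11,4)=17
z: max(9,13,13,9,1,10,4,5,7,5)=13
Total=17+17+13=47


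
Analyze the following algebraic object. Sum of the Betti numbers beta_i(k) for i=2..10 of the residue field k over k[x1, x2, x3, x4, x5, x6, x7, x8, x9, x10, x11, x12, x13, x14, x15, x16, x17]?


Koszul resolution: beta_i(k)=C(n,i), n=17
C(17,2)=136, C(17,3)=680, C(17,4)=2380, C(17,5)=6188, C(17,6)=12376, C(17,7)=19448, C(17,8)=24310, C(17,9)=24310, C(17,10)=19448
Sum=109276


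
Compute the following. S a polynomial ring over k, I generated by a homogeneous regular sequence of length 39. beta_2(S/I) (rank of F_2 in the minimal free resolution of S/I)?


Regular sequence => Koszul complex is the minimal free resolution.
Syz_1 minimally generated by Koszul relations f_i*e_j - f_j*e_i (i<j): mu(Syz_1) = beta_2 = C(m,2) = m(m-1)/2
m=39
39*38/2 = 741


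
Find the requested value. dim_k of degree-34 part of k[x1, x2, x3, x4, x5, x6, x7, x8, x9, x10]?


C(d+n-1,n-1)=C(43,9)=563921995


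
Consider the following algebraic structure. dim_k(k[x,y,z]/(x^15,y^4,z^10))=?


Basis: x^iy^jz^k, i<15,j<4,k<10
15*4*10=600


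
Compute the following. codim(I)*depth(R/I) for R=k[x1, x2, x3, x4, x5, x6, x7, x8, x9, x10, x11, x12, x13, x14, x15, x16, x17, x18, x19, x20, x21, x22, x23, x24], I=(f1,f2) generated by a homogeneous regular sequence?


codim=2, depth=dim(R/I)=24-2=22
Product=2*22=44


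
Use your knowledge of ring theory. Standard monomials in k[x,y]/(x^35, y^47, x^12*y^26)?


k[x,y]/I, I = (x^35, y^47, x^12*y^26)
Rect: 35x47=1645. Corner: (35-12)x(47-26)=483.
dim = 1645-483 = 1162


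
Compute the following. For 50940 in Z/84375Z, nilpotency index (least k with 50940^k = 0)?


50940^k mod 84375:
k=1: 50940
k=2: 14850
k=3: 37125
k=4: 50625
k=5: 0
First zero at k = 5


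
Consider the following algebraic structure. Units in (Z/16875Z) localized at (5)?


Local ring = Z/625Z.
phi(625) = 5^3*(5-1) = 500


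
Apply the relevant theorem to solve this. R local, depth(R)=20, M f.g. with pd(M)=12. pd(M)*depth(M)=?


pd+depth=20
depth=20-12=8
pd*depth=12*8=96


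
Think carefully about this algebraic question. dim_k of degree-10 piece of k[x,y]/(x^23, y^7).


k[x,y], I = (x^23, y^7), d = 10
Need i < 23 and d-i < 7.
Range: 4 <= i <= 10.
H(10) = 7


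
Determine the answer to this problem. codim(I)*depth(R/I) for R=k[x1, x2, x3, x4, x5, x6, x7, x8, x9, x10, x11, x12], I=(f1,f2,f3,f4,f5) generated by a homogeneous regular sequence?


codim=5, depth=dim(R/I)=12-5=7
Product=5*7=35


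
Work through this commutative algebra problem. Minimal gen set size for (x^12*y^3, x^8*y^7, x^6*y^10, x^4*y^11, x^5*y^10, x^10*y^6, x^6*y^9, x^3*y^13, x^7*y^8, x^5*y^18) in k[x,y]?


Remove redundant (divisible by others).
x^6*y^10 redundant.
x^5*y^18 redundant.
Min: x^12*y^3, x^10*y^6, x^8*y^7, x^7*y^8, x^6*y^9, x^5*y^10, x^4*y^11, x^3*y^13
Count=8


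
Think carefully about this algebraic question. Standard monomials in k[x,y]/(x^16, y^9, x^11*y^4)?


k[x,y]/I, I = (x^16, y^9, x^11*y^4)
Rect: 16x9=144. Corner: (16-11)x(9-4)=25.
dim = 144-25 = 119


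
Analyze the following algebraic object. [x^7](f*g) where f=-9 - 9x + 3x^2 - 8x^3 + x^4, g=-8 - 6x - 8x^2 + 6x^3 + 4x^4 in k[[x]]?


[x^7] = sum a_i*b_j, i+j=7
  -8*4=-32
  1*6=6
Sum=-26


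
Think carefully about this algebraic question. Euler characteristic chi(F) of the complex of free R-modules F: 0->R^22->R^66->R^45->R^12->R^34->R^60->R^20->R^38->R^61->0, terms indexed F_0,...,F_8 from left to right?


chi = sum (-1)^i * rank:
(-1)^0*22=22
(-1)^1*66=-66
(-1)^2*45=45
(-1)^3*12=-12
(-1)^4*34=34
(-1)^5*60=-60
(-1)^6*20=20
(-1)^7*38=-38
(-1)^8*61=61
chi=6


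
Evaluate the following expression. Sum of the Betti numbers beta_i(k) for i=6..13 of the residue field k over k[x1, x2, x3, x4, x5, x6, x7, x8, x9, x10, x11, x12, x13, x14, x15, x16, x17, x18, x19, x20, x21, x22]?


Koszul resolution: beta_i(k)=C(n,i), n=22
C(22,6)=74613, C(22,7)=170544, C(22,8)=319770, C(22,9)=497420, C(22,10)=646646, C(22,11)=705432, C(22,12)=646646, C(22,13)=497420
Sum=3558491


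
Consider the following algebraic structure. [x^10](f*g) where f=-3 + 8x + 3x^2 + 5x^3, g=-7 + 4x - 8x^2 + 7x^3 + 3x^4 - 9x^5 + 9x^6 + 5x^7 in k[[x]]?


[x^10] = sum a_i*b_j, i+j=10
  5*5=25
Sum=25


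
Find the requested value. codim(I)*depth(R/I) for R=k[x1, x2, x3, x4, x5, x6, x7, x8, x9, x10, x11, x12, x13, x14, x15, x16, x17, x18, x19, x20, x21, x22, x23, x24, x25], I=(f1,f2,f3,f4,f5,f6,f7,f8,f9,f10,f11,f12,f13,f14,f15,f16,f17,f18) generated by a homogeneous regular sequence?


codim=18, depth=dim(R/I)=25-18=7
Product=18*7=126


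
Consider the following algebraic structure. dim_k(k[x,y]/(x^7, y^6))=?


Basis: x^i*y^j, i<7, j<6
7*6=42


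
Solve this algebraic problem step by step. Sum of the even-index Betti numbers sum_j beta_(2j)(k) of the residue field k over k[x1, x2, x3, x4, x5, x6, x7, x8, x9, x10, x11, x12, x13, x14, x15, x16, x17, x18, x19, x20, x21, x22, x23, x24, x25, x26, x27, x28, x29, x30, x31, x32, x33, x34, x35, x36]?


Koszul resolution: beta_i(k)=C(n,i), n=36
sum_even C(36,i) = 2^(n-1) = 2^35 = 34359738368


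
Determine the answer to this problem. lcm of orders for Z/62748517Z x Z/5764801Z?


Exponent = lcm of the cyclic orders; pairwise coprime => product.
13^7*7^8=62748517*5764801=361732713550117


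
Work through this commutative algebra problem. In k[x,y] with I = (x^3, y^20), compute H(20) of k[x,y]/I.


k[x,y], I = (x^3, y^20), d = 20
Need i < 3 and d-i < 20.
Range: 1 <= i <= 2.
H(20) = 2


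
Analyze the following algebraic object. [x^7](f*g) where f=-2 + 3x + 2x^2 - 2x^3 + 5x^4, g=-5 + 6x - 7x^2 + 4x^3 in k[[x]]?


[x^7] = sum a_i*b_j, i+j=7
  5*4=20
Sum=20


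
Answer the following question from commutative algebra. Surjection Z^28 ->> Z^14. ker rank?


rank(ker) = 28-14 = 14


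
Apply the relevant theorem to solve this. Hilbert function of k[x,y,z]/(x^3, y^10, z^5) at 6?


Need i<3, j<10, k<5 with i+j+k=6.
For each i, j ranges over max(0,6-i-4)..min(9,6-i):
  i=0: j in [2,6] -> 5
  i=1: j in [1,5] -> 5
  i=2: j in [0,4] -> 5
H(6) = 5+5+5 = 15


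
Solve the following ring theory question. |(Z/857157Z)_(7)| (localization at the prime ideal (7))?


7-primary part: 857157=7^5*51
Size=7^5=16807


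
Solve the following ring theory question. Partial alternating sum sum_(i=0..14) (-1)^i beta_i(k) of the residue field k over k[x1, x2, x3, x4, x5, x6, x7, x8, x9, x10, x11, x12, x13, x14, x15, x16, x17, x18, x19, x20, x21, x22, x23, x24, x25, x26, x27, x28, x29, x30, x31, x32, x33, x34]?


Koszul resolution: beta_i(k)=C(n,i), n=34
sum_(i=0..p) (-1)^i C(n,i) = (-1)^p C(n-1,p)
(-1)^14*C(33,14) = (-1)^14*818809200 = 818809200


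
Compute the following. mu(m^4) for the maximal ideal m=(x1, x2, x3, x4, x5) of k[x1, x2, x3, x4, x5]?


Graded Nakayama: mu(m^d) = dim_k (m^d/m^(d+1)) = #degree-4 monomials in 5 vars
C(n+d-1,d)=C(8,4)=70


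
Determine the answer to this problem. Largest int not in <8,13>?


gcd(8,13)=1 => F=ab-a-b=8*13-8-13=104-21=83


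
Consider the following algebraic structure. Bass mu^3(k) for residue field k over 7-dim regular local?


C(n,i)=C(7,3)=35


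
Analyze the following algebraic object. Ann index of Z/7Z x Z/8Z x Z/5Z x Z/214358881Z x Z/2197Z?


Exponent = lcm of the cyclic orders; pairwise coprime => product.
7^1*2^3*5^1*11^8*13^3=7*8*5*214358881*2197=131865009235960


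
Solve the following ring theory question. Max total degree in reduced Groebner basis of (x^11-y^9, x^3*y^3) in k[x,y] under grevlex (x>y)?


LT(f1)=x^11, LT(f2)=x^3y^3, lcm=x^11y^3
S(f1,f2) = y^3*f1 - x^8*f2 = -y^12
Reduced GB = {f1, f2, y^12}; degrees 11, 6, 12
Max = 12


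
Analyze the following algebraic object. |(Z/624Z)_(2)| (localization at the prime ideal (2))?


2-primary part: 624=2^4*39
Size=2^4=16


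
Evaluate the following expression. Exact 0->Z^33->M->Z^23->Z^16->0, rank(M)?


Alt sum=0:
(-1)^0*33 + (-1)^1*? + (-1)^2*23 + (-1)^3*16=0
rank(M)=40


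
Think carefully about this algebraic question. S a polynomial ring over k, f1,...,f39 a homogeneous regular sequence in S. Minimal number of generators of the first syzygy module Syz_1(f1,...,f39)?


Regular sequence => Koszul complex is the minimal free resolution.
Syz_1 minimally generated by Koszul relations f_i*e_j - f_j*e_i (i<j): mu(Syz_1) = beta_2 = C(m,2) = m(m-1)/2
m=39
39*38/2 = 741


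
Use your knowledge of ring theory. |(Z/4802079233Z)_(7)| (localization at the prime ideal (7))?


7-primary part: 4802079233=7^10*17
Size=7^10=282475249


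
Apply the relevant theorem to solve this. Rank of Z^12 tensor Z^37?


rank(M(x)N) = rank(M)*rank(N)
12*37 = 444


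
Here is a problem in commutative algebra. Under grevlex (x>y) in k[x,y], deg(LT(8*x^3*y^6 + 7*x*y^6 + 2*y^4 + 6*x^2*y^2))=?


LT: 8*x^3*y^6
deg_x=3, deg_y=6
Total=3+6=9


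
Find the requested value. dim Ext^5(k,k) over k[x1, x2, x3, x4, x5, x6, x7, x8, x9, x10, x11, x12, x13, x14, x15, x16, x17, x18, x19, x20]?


C(n,i)=C(20,5)=15504


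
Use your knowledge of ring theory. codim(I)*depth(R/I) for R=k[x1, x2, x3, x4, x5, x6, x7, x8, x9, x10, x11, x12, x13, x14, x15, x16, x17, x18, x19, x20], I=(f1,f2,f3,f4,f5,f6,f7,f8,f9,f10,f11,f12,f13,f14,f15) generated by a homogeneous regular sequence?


codim=15, depth=dim(R/I)=20-15=5
Product=15*5=75


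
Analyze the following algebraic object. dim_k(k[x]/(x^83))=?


Basis: 1,x,...,x^82
dim=83


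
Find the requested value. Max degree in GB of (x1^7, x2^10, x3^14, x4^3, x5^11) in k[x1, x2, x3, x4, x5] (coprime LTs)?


Pure powers, coprime LTs => already GB.
Degrees: 7, 10, 14, 3, 11
Max=14


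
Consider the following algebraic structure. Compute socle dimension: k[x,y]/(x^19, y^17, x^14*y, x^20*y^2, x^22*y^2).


Socle = ann(m) = span of standard monomials u with x*u, y*u in I (staircase corners).
Redundant generators: x^22*y^2, x^20*y^2
Minimal generators: x^19, x^14*y, y^17
Corners: x^13y^16, x^18
Socle dim=2


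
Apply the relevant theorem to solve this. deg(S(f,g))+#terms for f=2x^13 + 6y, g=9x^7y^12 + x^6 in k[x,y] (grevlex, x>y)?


LT(f)=2x^13, LT(g)=9x^7y^12
lcm(LM)=x^13y^12
S(f,g) (scaled by 18 to clear denominators) = 9y^12*f - 2x^6*g = 54y^13 - 2x^12
2 terms, deg 13.
13+2=15


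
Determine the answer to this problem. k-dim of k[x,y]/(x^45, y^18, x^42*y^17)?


k[x,y]/I, I = (x^45, y^18, x^42*y^17)
Rect: 45x18=810. Corner: (45-42)x(18-17)=3.
dim = 810-3 = 807


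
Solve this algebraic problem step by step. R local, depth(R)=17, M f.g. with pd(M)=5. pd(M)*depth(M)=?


pd+depth=17
depth=17-5=12
pd*depth=5*12=60


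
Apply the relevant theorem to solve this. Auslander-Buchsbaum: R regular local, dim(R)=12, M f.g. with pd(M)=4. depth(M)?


pd+depth=depth(R)=12
depth=12-4=8


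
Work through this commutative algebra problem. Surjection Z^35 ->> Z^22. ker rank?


rank(ker) = 35-22 = 13


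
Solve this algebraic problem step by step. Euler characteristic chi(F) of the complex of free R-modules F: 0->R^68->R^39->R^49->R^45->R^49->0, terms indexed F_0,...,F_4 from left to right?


chi = sum (-1)^i * rank:
(-1)^0*68=68
(-1)^1*39=-39
(-1)^2*49=49
(-1)^3*45=-45
(-1)^4*49=49
chi=82


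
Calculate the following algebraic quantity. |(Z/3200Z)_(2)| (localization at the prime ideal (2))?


2-primary part: 3200=2^7*25
Size=2^7=128


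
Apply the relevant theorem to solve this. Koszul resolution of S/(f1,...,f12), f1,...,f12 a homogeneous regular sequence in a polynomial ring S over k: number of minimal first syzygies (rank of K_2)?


Regular sequence => Koszul complex is the minimal free resolution.
Syz_1 minimally generated by Koszul relations f_i*e_j - f_j*e_i (i<j): mu(Syz_1) = beta_2 = C(m,2) = m(m-1)/2
m=12
12*11/2 = 66


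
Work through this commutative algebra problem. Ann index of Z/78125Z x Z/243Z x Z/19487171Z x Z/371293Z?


Exponent = lcm of the cyclic orders; pairwise coprime => product.
5^7*3^5*11^7*13^5=78125*243*19487171*371293=137360499550861640625


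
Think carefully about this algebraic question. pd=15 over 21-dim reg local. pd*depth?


pd+depth=21
depth=21-15=6
pd*depth=15*6=90


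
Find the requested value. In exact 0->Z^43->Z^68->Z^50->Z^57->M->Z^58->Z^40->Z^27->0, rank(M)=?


Alt sum=0:
(-1)^0*43 + (-1)^1*68 + (-1)^2*50 + (-1)^3*57 + (-1)^4*? + (-1)^5*58 + (-1)^6*40 + (-1)^7*27=0
rank(M)=77


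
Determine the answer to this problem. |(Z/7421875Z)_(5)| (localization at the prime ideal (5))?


5-primary part: 7421875=5^8*19
Size=5^8=390625


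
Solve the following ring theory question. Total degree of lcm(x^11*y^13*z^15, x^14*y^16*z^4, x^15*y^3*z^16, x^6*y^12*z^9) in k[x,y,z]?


lcm = componentwise max:
x: max(11,14,15,6)=15
y: max(13,16,3,12)=16
z: max(15,4,16,9)=16
Total=15+16+16=47


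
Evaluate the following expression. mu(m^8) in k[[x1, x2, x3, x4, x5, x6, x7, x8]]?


C(n+d-1,d)=C(15,8)=6435


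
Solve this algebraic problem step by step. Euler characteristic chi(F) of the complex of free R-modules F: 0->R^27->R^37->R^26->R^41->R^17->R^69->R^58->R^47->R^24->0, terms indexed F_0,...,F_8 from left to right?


chi = sum (-1)^i * rank:
(-1)^0*27=27
(-1)^1*37=-37
(-1)^2*26=26
(-1)^3*41=-41
(-1)^4*17=17
(-1)^5*69=-69
(-1)^6*58=58
(-1)^7*47=-47
(-1)^8*24=24
chi=-42


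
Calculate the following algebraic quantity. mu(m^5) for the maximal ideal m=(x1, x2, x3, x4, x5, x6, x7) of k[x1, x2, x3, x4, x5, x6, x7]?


Graded Nakayama: mu(m^d) = dim_k (m^d/m^(d+1)) = #degree-5 monomials in 7 vars
C(n+d-1,d)=C(11,5)=462


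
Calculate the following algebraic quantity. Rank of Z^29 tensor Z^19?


rank(M(x)N) = rank(M)*rank(N)
29*19 = 551


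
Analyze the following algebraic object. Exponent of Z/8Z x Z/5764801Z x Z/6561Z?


Exponent = lcm of the cyclic orders; pairwise coprime => product.
2^3*7^8*3^8=8*5764801*6561=302582874888


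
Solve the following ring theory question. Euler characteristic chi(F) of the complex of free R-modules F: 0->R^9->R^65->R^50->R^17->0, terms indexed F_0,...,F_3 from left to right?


chi = sum (-1)^i * rank:
(-1)^0*9=9
(-1)^1*65=-65
(-1)^2*50=50
(-1)^3*17=-17
chi=-23


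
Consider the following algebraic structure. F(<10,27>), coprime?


gcd(10,27)=1 => F=ab-a-b=10*27-10-27=270-37=233


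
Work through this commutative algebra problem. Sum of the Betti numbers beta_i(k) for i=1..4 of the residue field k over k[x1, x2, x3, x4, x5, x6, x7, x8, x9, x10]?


Koszul resolution: beta_i(k)=C(n,i), n=10
C(10,1)=10, C(10,2)=45, C(10,3)=120, C(10,4)=210
Sum=385


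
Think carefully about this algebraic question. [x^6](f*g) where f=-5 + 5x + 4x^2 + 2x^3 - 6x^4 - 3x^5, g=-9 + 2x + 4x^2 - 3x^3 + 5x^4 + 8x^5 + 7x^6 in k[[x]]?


[x^6] = sum a_i*b_j, i+j=6
  -5*7=-35
  5*8=40
  4*5=20
  2*-3=-6
  -6*4=-24
  -3*2=-6
Sum=-11


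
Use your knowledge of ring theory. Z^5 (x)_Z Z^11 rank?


rank(M(x)N) = rank(M)*rank(N)
5*11 = 55


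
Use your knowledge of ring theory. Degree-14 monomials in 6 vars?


C(d+n-1,n-1)=C(19,5)=11628


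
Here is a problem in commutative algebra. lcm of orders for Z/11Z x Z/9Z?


Exponent = lcm of the cyclic orders; pairwise coprime => product.
11^1*3^2=11*9=99


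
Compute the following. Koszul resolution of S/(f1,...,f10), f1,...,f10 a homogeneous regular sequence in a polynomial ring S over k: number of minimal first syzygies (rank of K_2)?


Regular sequence => Koszul complex is the minimal free resolution.
Syz_1 minimally generated by Koszul relations f_i*e_j - f_j*e_i (i<j): mu(Syz_1) = beta_2 = C(m,2) = m(m-1)/2
m=10
10*9/2 = 45


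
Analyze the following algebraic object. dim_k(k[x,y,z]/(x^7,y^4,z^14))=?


Basis: x^iy^jz^k, i<7,j<4,k<14
7*4*14=392


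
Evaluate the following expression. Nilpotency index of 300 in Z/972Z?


300^k mod 972:
k=1: 300
k=2: 576
k=3: 756
k=4: 324
k=5: 0
First zero at k = 5


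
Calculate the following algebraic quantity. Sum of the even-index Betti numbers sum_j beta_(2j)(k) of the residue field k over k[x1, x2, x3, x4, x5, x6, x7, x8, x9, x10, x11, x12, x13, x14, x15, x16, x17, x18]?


Koszul resolution: beta_i(k)=C(n,i), n=18
sum_even C(18,i) = 2^(n-1) = 2^17 = 131072


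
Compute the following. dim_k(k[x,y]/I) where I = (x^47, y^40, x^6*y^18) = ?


k[x,y]/I, I = (x^47, y^40, x^6*y^18)
Rect: 47x40=1880. Corner: (47-6)x(40-18)=902.
dim = 1880-902 = 978


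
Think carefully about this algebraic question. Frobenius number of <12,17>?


gcd(12,17)=1 => F=ab-a-b=12*17-12-17=204-29=175


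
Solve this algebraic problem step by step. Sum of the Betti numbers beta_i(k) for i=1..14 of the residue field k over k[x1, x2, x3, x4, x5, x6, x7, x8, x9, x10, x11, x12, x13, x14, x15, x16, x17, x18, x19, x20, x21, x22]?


Koszul resolution: beta_i(k)=C(n,i), n=22
C(22,1)=22, C(22,2)=231, C(22,3)=1540, C(22,4)=7315, C(22,5)=26334, C(22,6)=74613, C(22,7)=170544, C(22,8)=319770, C(22,9)=497420, C(22,10)=646646, C(22,11)=705432, C(22,12)=646646, C(22,13)=497420, C(22,14)=319770
Sum=3913703


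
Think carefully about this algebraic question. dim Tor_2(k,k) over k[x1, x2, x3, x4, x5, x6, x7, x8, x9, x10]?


Koszul: C(n,i)=C(10,2)=45


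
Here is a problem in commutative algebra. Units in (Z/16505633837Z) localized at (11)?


Local ring = Z/2357947691Z.
phi(2357947691) = 11^8*(11-1) = 2143588810


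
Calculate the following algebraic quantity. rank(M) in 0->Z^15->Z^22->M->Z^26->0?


Alt sum=0:
(-1)^0*15 + (-1)^1*22 + (-1)^2*? + (-1)^3*26=0
rank(M)=33


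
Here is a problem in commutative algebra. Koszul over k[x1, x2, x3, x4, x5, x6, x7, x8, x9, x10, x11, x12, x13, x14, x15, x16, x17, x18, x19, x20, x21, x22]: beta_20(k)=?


C(n,i)=C(22,20)=231


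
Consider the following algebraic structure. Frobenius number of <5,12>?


gcd(5,12)=1 => F=ab-a-b=5*12-5-12=60-17=43


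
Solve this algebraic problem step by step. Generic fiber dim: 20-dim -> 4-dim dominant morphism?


dim(fiber)=dim(X)-dim(Y)=20-4=16


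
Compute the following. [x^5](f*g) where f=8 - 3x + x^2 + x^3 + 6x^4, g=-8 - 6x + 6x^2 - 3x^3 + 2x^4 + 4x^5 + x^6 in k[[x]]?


[x^5] = sum a_i*b_j, i+j=5
  8*4=32
  -3*2=-6
  1*-3=-3
  1*6=6
  6*-6=-36
Sum=-7


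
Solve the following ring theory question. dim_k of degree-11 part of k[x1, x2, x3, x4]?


C(d+n-1,n-1)=C(14,3)=364


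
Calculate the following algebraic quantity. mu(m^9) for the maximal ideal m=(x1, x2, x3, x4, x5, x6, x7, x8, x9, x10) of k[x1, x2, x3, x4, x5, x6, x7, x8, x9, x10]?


Graded Nakayama: mu(m^d) = dim_k (m^d/m^(d+1)) = #degree-9 monomials in 10 vars
C(n+d-1,d)=C(18,9)=48620


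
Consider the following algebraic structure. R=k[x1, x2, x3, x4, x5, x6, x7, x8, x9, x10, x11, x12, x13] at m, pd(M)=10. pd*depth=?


pd+depth=13
depth=13-10=3
pd*depth=10*3=30


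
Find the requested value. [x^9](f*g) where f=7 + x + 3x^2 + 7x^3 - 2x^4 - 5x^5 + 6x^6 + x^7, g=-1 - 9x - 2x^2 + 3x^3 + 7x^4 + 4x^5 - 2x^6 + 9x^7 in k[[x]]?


[x^9] = sum a_i*b_j, i+j=9
  3*9=27
  7*-2=-14
  -2*4=-8
  -5*7=-35
  6*3=18
  1*-2=-2
Sum=-14


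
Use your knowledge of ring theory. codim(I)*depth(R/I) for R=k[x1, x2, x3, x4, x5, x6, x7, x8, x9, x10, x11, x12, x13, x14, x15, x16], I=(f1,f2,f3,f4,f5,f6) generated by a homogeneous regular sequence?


codim=6, depth=dim(R/I)=16-6=10
Product=6*10=60


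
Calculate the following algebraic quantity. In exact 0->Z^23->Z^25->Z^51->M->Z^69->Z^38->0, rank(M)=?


Alt sum=0:
(-1)^0*23 + (-1)^1*25 + (-1)^2*51 + (-1)^3*? + (-1)^4*69 + (-1)^5*38=0
rank(M)=80


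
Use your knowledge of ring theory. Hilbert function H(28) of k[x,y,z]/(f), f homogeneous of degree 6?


C(30,2)-C(24,2)=435-276=159


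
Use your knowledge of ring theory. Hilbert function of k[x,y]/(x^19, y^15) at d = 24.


k[x,y], I = (x^19, y^15), d = 24
Need i < 19 and d-i < 15.
Range: 10 <= i <= 18.
H(24) = 9


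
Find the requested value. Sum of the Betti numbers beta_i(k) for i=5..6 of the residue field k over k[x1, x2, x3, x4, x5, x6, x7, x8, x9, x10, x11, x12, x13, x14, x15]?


Koszul resolution: beta_i(k)=C(n,i), n=15
C(15,5)=3003, C(15,6)=5005
Sum=8008


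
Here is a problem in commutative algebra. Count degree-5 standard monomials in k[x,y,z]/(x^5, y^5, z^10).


Need i<5, j<5, k<10 with i+j+k=5.
For each i, j ranges over max(0,5-i-9)..min(4,5-i):
  i=0: j in [0,4] -> 5
  i=1: j in [0,4] -> 5
  i=2: j in [0,3] -> 4
  i=3: j in [0,2] -> 3
  i=4: j in [0,1] -> 2
H(5) = 5+5+4+3+2 = 19


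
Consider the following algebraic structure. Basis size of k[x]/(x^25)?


Basis: 1,x,...,x^24
dim=25


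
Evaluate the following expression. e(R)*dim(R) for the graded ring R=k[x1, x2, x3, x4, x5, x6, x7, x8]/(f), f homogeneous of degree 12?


e(R)=deg(f)=12, dim(R)=8-1=7
e*dim=12*7=84


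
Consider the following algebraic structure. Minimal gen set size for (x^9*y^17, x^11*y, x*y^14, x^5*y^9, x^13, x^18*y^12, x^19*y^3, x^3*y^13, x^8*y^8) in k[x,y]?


Remove redundant (divisible by others).
x^18*y^12 redundant.
x^19*y^3 redundant.
x^9*y^17 redundant.
Min: x^13, x^11*y, x^8*y^8, x^5*y^9, x^3*y^13, x*y^14
Count=6


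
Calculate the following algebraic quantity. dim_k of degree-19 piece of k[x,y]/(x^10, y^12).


k[x,y], I = (x^10, y^12), d = 19
Need i < 10 and d-i < 12.
Range: 8 <= i <= 9.
H(19) = 2


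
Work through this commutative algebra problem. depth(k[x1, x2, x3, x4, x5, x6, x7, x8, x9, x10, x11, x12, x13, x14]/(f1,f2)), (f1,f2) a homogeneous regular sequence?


depth(R)=14
depth(R/I)=14-2=12


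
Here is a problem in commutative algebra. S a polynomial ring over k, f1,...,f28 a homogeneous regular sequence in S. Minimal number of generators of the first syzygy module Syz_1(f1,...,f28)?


Regular sequence => Koszul complex is the minimal free resolution.
Syz_1 minimally generated by Koszul relations f_i*e_j - f_j*e_i (i<j): mu(Syz_1) = beta_2 = C(m,2) = m(m-1)/2
m=28
28*27/2 = 378


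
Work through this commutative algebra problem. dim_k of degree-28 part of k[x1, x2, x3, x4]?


C(d+n-1,n-1)=C(31,3)=4495


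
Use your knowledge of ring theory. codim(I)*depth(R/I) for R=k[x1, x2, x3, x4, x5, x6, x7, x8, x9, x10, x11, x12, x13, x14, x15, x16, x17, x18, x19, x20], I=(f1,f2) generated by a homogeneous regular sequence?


codim=2, depth=dim(R/I)=20-2=18
Product=2*18=36


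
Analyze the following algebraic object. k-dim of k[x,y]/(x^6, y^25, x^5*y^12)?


k[x,y]/I, I = (x^6, y^25, x^5*y^12)
Rect: 6x25=150. Corner: (6-5)x(25-12)=13.
dim = 150-13 = 137


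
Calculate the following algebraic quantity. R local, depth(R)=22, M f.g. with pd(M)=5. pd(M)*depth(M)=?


pd+depth=22
depth=22-5=17
pd*depth=5*17=85


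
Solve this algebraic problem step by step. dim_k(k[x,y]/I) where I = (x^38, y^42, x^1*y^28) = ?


k[x,y]/I, I = (x^38, y^42, x^1*y^28)
Rect: 38x42=1596. Corner: (38-1)x(42-28)=518.
dim = 1596-518 = 1078


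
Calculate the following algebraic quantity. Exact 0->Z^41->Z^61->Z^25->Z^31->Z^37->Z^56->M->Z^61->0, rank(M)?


Alt sum=0:
(-1)^0*41 + (-1)^1*61 + (-1)^2*25 + (-1)^3*31 + (-1)^4*37 + (-1)^5*56 + (-1)^6*? + (-1)^7*61=0
rank(M)=106


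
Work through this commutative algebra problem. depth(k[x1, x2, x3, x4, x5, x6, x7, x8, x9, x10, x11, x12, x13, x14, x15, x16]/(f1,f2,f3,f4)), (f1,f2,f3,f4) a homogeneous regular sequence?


depth(R)=16
depth(R/I)=16-4=12


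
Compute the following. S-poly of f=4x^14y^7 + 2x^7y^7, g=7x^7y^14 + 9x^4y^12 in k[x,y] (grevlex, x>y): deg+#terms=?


LT(f)=4x^14y^7, LT(g)=7x^7y^14
lcm(LM)=x^14y^14
S(f,g) (scaled by 28 to clear denominators) = 7y^7*f - 4x^7*g = -36x^11y^12 + 14x^7y^14
2 terms, deg 23.
23+2=25


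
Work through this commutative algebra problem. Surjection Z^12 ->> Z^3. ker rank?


rank(ker) = 12-3 = 9


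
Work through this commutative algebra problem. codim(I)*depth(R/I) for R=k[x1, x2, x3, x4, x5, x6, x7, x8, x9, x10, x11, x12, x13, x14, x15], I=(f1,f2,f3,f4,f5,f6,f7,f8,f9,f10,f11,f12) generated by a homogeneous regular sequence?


codim=12, depth=dim(R/I)=15-12=3
Product=12*3=36


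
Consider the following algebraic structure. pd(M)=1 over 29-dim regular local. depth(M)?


pd+depth=depth(R)=29
depth=29-1=28


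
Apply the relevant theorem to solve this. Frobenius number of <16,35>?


gcd(16,35)=1 => F=ab-a-b=16*35-16-35=560-51=509


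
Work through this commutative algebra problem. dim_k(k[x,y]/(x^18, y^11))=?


Basis: x^i*y^j, i<18, j<11
18*11=198


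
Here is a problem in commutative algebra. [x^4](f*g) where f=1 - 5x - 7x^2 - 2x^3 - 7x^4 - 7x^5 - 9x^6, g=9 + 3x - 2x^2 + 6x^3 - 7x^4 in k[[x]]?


[x^4] = sum a_i*b_j, i+j=4
  1*-7=-7
  -5*6=-30
  -7*-2=14
  -2*3=-6
  -7*9=-63
Sum=-92


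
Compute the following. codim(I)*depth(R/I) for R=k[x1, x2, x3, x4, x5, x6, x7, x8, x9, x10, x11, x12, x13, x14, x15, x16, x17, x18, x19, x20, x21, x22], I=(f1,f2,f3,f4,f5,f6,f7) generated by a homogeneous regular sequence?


codim=7, depth=dim(R/I)=22-7=15
Product=7*15=105


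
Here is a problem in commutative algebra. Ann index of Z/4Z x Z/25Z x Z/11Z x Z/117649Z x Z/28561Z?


Exponent = lcm of the cyclic orders; pairwise coprime => product.
2^2*5^2*11^1*7^6*13^4=4*25*11*117649*28561=3696190397900


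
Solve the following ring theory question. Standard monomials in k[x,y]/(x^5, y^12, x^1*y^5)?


k[x,y]/I, I = (x^5, y^12, x^1*y^5)
Rect: 5x12=60. Corner: (5-1)x(12-5)=28.
dim = 60-28 = 32


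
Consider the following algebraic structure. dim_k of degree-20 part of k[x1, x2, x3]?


C(d+n-1,n-1)=C(22,2)=231


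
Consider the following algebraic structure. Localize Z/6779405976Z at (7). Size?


7-primary part: 6779405976=7^10*24
Size=7^10=282475249


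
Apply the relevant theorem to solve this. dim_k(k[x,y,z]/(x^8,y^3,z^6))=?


Basis: x^iy^jz^k, i<8,j<3,k<6
8*3*6=144


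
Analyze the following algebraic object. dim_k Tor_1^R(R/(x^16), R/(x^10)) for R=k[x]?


Tor_1(R/I,R/J)=(I cap J)/IJ=(x^16)/(x^26)
dim=26-16=min(16,10)=10


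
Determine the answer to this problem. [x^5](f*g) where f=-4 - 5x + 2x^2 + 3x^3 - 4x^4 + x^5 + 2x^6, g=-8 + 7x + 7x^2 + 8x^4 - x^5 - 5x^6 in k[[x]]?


[x^5] = sum a_i*b_j, i+j=5
  -4*-1=4
  -5*8=-40
  3*7=21
  -4*7=-28
  1*-8=-8
Sum=-51
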